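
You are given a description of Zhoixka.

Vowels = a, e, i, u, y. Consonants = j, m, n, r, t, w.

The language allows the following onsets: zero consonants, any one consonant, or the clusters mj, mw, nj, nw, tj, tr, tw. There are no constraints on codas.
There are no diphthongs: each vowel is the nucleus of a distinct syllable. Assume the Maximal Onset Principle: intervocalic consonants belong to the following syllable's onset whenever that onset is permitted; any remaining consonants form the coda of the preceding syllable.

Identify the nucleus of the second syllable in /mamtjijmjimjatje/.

Vowels present: a, i, i, a, e; each is a nucleus, giving 5 syllables.
The second nucleus (vowel 2 from the left) is /i/.

i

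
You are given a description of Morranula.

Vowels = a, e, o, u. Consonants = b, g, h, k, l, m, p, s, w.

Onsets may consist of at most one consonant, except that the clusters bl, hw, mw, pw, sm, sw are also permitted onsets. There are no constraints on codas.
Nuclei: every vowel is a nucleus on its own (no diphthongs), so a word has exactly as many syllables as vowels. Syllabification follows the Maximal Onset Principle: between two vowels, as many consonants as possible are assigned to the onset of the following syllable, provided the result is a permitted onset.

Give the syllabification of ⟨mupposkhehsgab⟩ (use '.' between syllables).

mup.posk.hehs.gab

The vowels are u, o, e, a — 4 nuclei, so 4 syllables.
Between /u/ (V1) and /o/ (V2): /pp/ — longest licit onset from the right is /p/, leaving /p/ as coda.
Between /o/ (V2) and /e/ (V3): /skh/; trying suffixes from longest down, /h/ is the first permitted one, so coda /sk/ | onset /h/.
Between /e/ (V3) and /a/ (V4): /hsg/ splits as /hs/ + /g/ (/g/ is the longest suffix that is a licit onset).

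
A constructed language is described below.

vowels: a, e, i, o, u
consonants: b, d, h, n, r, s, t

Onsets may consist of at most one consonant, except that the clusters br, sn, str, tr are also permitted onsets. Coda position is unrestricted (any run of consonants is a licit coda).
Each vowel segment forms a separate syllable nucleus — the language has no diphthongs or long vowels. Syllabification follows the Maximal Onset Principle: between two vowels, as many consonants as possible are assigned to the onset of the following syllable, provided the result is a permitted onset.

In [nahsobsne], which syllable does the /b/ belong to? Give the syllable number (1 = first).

Vowels present: a, o, e; each is a nucleus, giving 3 syllables.
σ1/σ2 boundary: /hs/ — longest licit onset from the right is /s/, leaving /h/ as coda.
σ2/σ3 boundary: cluster /bsn/ — the longest permitted-onset suffix is /sn/; onset = /sn/, preceding coda = /b/.
Result: nah.sob.sne.
The /b/ is in the coda of syllable 2 (/sob/).

2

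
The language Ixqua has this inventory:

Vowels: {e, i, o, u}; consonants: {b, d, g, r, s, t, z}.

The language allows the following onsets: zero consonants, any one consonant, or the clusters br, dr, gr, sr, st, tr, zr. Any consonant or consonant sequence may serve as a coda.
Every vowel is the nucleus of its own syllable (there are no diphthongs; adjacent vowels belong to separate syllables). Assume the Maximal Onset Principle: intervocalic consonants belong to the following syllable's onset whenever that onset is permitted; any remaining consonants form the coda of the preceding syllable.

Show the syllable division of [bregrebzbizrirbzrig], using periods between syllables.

bre.grebz.bi.zrirb.zrig

Nuclei (vowels): e, e, i, i, i → 5 syllables.
Between /e/ (V1) and /e/ (V2): /gr/ — entire cluster is a permitted onset → onset /gr/, coda ∅.
Between /e/ (V2) and /i/ (V3): /bzb/ — longest licit onset from the right is /b/, leaving /bz/ as coda.
Between /i/ (V3) and /i/ (V4): /zr/ — entire cluster is a permitted onset → onset /zr/, coda ∅.
Between /i/ (V4) and /i/ (V5): /rbzr/; trying suffixes from longest down, /zr/ is the first permitted one, so coda /rb/ | onset /zr/.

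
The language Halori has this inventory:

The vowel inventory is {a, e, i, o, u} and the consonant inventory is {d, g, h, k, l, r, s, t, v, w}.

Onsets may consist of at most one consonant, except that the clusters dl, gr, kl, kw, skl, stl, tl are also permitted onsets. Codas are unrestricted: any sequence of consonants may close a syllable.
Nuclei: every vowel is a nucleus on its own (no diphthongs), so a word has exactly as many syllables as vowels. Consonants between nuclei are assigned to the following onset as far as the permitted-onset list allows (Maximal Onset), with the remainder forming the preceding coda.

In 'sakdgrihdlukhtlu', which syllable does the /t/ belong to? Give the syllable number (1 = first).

The vowels are a, i, u, u — 4 nuclei, so 4 syllables.
V1 /a/ – V2 /i/: cluster /kdgr/ — the longest permitted-onset suffix is /gr/; onset = /gr/, preceding coda = /kd/.
V2 /i/ – V3 /u/: /hdl/ splits as /h/ + /dl/ (/dl/ is the longest suffix that is a licit onset).
V3 /u/ – V4 /u/: /khtl/; trying suffixes from longest down, /tl/ is the first permitted one, so coda /kh/ | onset /tl/.
Result: sakd.grih.dlukh.tlu.
The /t/ is in the onset of syllable 4 (/tlu/).

4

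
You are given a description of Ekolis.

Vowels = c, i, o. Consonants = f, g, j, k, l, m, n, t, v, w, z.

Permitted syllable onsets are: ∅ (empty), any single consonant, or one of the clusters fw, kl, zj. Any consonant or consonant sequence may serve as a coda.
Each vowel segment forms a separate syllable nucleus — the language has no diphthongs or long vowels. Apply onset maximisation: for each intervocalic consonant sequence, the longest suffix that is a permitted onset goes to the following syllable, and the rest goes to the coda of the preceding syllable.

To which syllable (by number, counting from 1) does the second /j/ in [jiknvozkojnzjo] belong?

3

Nuclei (vowels): i, o, o, o → 4 syllables.
Between /i/ (V1) and /o/ (V2): /knv/ — longest licit onset from the right is /v/, leaving /kn/ as coda.
Between /o/ (V2) and /o/ (V3): /zk/ splits as /z/ + /k/ (/k/ is the longest suffix that is a licit onset).
Between /o/ (V3) and /o/ (V4): /jnzj/ splits as /jn/ + /zj/ (/zj/ is the longest suffix that is a licit onset).
Putting it together: jikn.voz.kojn.zjo.
The second /j/ is in the coda of syllable 3 (/kojn/).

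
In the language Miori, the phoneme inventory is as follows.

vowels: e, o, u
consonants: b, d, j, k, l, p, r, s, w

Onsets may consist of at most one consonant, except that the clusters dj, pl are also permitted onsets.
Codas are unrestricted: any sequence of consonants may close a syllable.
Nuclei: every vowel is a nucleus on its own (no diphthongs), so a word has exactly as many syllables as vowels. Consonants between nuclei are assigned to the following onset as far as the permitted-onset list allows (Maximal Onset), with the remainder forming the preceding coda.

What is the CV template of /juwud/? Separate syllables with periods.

Vowels present: u, u; each is a nucleus, giving 2 syllables.
Between /u/ (V1) and /u/ (V2): just /w/ — single C goes to the following onset.
Result: ju.wud.
Mapping each syllable to C/V: /ju/ → CV, /wud/ → CVC.

CV.CVC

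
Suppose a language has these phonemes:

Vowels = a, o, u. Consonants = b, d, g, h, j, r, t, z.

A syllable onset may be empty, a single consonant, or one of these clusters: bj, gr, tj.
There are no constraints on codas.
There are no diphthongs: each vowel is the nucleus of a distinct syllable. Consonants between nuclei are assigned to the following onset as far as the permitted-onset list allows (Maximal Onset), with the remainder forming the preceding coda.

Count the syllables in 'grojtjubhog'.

3

Vowels present: o, u, o; each is a nucleus, giving 3 syllables.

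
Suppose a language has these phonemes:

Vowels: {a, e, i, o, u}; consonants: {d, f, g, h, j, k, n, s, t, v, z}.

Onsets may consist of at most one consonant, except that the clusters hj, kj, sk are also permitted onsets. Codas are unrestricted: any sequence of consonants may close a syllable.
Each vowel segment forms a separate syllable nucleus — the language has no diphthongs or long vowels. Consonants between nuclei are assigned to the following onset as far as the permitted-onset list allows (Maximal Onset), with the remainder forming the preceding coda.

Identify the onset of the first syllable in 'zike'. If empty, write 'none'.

Nuclei (vowels): i, e → 2 syllables.
Between /i/ (V1) and /e/ (V2): /k/ → onset of the next syllable (single consonants are always licit onsets).
So the parse is zi.ke.
Syllable 1 is /zi/: onset /z/, nucleus /i/, coda ∅.

z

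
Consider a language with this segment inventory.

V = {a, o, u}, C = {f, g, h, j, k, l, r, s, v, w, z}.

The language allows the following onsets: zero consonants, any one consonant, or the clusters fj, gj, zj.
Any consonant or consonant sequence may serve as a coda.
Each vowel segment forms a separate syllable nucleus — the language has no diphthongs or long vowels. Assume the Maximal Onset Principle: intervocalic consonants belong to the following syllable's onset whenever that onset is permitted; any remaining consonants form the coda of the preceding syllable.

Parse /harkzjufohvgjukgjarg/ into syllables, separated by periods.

hark.zju.fohv.gjuk.gjarg

Nuclei (vowels): a, u, o, u, a → 5 syllables.
/a…u/ gap (V1→V2): /rkzj/ splits as /rk/ + /zj/ (/zj/ is the longest suffix that is a licit onset).
/u…o/ gap (V2→V3): just /f/ — single C goes to the following onset.
/o…u/ gap (V3→V4): cluster /hvgj/ — the longest permitted-onset suffix is /gj/; onset = /gj/, preceding coda = /hv/.
/u…a/ gap (V4→V5): /kgj/; trying suffixes from longest down, /gj/ is the first permitted one, so coda /k/ | onset /gj/.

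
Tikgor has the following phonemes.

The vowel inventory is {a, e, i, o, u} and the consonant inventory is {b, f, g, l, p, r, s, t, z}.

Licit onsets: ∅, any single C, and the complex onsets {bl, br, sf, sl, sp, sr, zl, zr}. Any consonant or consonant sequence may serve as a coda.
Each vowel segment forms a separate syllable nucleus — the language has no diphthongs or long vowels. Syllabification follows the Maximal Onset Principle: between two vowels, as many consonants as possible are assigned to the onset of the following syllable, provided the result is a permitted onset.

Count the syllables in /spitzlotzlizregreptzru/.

6

Vowels present: i, o, i, e, e, u; each is a nucleus, giving 6 syllables.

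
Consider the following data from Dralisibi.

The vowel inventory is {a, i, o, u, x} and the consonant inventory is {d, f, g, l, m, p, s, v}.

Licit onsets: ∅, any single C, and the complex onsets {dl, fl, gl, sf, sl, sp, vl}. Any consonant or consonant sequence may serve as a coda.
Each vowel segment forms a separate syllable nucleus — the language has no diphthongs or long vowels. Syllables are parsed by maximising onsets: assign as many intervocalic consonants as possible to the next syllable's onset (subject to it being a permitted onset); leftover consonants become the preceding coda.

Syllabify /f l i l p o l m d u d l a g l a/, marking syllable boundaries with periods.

flil.polm.du.dla.gla

Nuclei (vowels): i, o, u, a, a → 5 syllables.
Between /i/ (V1) and /o/ (V2): /lp/ splits as /l/ + /p/ (/p/ is the longest suffix that is a licit onset).
Between /o/ (V2) and /u/ (V3): /lmd/ splits as /lm/ + /d/ (/d/ is the longest suffix that is a licit onset).
Between /u/ (V3) and /a/ (V4): /dl/ — entire cluster is a permitted onset → onset /dl/, coda ∅.
Between /a/ (V4) and /a/ (V5): /gl/ is a licit onset in full, so it all attaches to the next syllable.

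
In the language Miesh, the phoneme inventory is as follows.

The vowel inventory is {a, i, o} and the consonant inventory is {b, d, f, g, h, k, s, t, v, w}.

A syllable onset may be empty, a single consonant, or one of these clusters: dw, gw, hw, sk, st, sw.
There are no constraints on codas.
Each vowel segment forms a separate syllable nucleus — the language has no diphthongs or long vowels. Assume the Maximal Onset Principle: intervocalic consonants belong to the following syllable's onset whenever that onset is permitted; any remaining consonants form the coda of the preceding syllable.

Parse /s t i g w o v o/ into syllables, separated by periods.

The vowels are i, o, o — 3 nuclei, so 3 syllables.
/i…o/ gap (V1→V2): /gw/ — entire cluster is a permitted onset → onset /gw/, coda ∅.
/o…o/ gap (V2→V3): just /v/ — single C goes to the following onset.

sti.gwo.vo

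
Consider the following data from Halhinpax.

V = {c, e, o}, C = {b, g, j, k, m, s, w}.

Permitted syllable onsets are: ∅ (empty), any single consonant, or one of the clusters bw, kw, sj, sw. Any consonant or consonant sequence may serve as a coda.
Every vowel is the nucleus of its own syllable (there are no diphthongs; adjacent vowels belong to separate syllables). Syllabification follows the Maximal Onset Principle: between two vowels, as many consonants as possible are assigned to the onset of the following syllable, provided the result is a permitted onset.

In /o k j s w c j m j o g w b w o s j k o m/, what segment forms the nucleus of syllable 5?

o

Nuclei (vowels): o, c, o, o, o → 5 syllables.
The fifth nucleus (vowel 5 from the left) is /o/.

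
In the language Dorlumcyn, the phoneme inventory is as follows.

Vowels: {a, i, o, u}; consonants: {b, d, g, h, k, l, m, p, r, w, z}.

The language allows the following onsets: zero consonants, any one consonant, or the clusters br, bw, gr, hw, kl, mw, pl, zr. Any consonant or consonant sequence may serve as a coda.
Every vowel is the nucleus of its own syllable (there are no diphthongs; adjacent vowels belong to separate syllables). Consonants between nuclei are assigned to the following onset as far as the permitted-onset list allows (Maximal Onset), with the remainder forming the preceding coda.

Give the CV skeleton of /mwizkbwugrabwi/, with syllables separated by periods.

CCVCC.CCV.CCV.CCV

Nuclei (vowels): i, u, a, i → 4 syllables.
σ1/σ2 boundary: /zkbw/ splits as /zk/ + /bw/ (/bw/ is the longest suffix that is a licit onset).
σ2/σ3 boundary: /gr/ — entire cluster is a permitted onset → onset /gr/, coda ∅.
σ3/σ4 boundary: /bw/ — entire cluster is a permitted onset → onset /bw/, coda ∅.
Result: mwizk.bwu.gra.bwi.
Mapping each syllable to C/V: /mwizk/ → CCVCC, /bwu/ → CCV, /gra/ → CCV, /bwi/ → CCV.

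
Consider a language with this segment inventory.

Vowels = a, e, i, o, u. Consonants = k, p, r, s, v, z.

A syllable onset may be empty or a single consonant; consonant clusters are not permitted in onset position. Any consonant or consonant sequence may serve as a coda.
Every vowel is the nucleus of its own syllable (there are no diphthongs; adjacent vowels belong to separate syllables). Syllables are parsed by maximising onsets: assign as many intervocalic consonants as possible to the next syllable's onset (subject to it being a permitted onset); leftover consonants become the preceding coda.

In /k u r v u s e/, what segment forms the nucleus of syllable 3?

e

The vowels are u, u, e — 3 nuclei, so 3 syllables.
The third nucleus (vowel 3 from the left) is /e/.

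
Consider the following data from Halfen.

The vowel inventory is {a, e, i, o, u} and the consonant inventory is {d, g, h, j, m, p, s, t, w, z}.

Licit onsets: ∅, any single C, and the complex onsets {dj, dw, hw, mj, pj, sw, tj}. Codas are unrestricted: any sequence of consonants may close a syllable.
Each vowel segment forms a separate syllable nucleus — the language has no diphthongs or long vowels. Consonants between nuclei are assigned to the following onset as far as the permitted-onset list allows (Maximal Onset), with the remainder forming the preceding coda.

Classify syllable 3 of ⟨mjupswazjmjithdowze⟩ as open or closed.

The vowels are u, a, i, o, e — 5 nuclei, so 5 syllables.
V1 /u/ – V2 /a/: /psw/ splits as /p/ + /sw/ (/sw/ is the longest suffix that is a licit onset).
V2 /a/ – V3 /i/: /zjmj/ splits as /zj/ + /mj/ (/mj/ is the longest suffix that is a licit onset).
V3 /i/ – V4 /o/: /thd/; trying suffixes from longest down, /d/ is the first permitted one, so coda /th/ | onset /d/.
V4 /o/ – V5 /e/: cluster /wz/ — the longest permitted-onset suffix is /z/; onset = /z/, preceding coda = /w/.
Syllabification: mjup.swazj.mjith.dow.ze.
Syllable 3 is /mjith/ with coda /th/, so it is closed.

closed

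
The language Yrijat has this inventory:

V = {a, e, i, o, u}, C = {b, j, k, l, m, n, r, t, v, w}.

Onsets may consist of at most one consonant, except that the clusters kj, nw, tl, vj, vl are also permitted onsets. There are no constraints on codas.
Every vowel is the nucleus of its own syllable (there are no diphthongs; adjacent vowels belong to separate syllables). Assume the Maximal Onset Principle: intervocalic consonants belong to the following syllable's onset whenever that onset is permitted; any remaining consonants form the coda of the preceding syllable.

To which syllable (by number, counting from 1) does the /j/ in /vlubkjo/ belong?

The vowels are u, o — 2 nuclei, so 2 syllables.
σ1/σ2 boundary: cluster /bkj/ — the longest permitted-onset suffix is /kj/; onset = /kj/, preceding coda = /b/.
So the parse is vlub.kjo.
The /j/ is in the onset of syllable 2 (/kjo/).

2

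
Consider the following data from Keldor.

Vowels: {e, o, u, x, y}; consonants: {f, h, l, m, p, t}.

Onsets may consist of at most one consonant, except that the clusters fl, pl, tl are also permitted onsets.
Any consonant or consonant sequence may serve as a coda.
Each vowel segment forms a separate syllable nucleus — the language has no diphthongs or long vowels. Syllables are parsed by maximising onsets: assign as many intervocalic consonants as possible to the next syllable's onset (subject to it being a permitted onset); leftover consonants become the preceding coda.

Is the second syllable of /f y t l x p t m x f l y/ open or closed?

Nuclei (vowels): y, x, x, y → 4 syllables.
/y…x/ gap (V1→V2): cluster /tl/ — /tl/ is itself a permitted onset, so the whole cluster goes right; preceding coda = ∅.
/x…x/ gap (V2→V3): cluster /ptm/ — the longest permitted-onset suffix is /m/; onset = /m/, preceding coda = /pt/.
/x…y/ gap (V3→V4): cluster /fl/ — /fl/ is itself a permitted onset, so the whole cluster goes right; preceding coda = ∅.
Putting it together: fy.tlxpt.mx.fly.
Syllable 2 is /tlxpt/ with coda /pt/, so it is closed.

closed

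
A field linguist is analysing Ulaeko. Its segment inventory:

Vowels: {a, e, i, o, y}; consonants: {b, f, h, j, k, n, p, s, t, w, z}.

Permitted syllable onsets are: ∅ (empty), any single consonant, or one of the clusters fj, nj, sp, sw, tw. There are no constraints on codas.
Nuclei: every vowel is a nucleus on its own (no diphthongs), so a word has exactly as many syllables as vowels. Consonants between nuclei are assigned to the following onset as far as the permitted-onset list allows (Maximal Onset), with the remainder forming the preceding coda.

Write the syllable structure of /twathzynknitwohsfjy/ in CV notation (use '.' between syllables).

CCVCC.CVCC.CV.CCVCC.CCV

Vowels present: a, y, i, o, y; each is a nucleus, giving 5 syllables.
Between /a/ (V1) and /y/ (V2): /thz/ — longest licit onset from the right is /z/, leaving /th/ as coda.
Between /y/ (V2) and /i/ (V3): /nkn/ — longest licit onset from the right is /n/, leaving /nk/ as coda.
Between /i/ (V3) and /o/ (V4): cluster /tw/ — /tw/ is itself a permitted onset, so the whole cluster goes right; preceding coda = ∅.
Between /o/ (V4) and /y/ (V5): /hsfj/ splits as /hs/ + /fj/ (/fj/ is the longest suffix that is a licit onset).
So the parse is twath.zynk.ni.twohs.fjy.
Mapping each syllable to C/V: /twath/ → CCVCC, /zynk/ → CVCC, /ni/ → CV, /twohs/ → CCVCC, /fjy/ → CCV.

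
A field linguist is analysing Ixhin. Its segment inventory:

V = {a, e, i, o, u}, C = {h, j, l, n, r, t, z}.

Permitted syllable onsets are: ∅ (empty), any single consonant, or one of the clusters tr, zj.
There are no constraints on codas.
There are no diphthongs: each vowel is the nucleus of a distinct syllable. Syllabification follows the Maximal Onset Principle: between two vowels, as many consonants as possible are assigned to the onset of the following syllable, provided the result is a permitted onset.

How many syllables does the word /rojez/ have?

Vowels present: o, e; each is a nucleus, giving 2 syllables.

2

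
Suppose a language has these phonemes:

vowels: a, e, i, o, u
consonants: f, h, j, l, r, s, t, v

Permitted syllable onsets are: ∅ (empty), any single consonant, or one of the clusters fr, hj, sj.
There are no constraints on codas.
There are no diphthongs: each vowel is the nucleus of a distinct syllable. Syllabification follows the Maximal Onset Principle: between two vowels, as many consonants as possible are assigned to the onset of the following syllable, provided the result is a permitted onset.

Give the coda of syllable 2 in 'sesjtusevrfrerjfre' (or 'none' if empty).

none

The vowels are e, u, e, e, e — 5 nuclei, so 5 syllables.
σ1/σ2 boundary: cluster /sjt/ — the longest permitted-onset suffix is /t/; onset = /t/, preceding coda = /sj/.
σ2/σ3 boundary: /s/ is a single consonant, so it becomes the next onset.
σ3/σ4 boundary: /vrfr/ splits as /vr/ + /fr/ (/fr/ is the longest suffix that is a licit onset).
σ4/σ5 boundary: /rjfr/ splits as /rj/ + /fr/ (/fr/ is the longest suffix that is a licit onset).
Syllabification: sesj.tu.sevr.frerj.fre.
Syllable 2 is /tu/: onset /t/, nucleus /u/, coda ∅.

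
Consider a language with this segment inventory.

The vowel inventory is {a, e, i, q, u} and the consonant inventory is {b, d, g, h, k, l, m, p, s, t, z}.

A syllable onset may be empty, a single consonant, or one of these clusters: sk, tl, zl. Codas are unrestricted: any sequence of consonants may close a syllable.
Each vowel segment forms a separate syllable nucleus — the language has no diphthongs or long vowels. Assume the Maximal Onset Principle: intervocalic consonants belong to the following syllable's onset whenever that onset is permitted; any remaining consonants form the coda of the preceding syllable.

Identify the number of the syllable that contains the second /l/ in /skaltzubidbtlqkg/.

Nuclei (vowels): a, u, i, q → 4 syllables.
/a…u/ gap (V1→V2): cluster /ltz/ — the longest permitted-onset suffix is /z/; onset = /z/, preceding coda = /lt/.
/u…i/ gap (V2→V3): /b/ → onset of the next syllable (single consonants are always licit onsets).
/i…q/ gap (V3→V4): /dbtl/ splits as /db/ + /tl/ (/tl/ is the longest suffix that is a licit onset).
So the parse is skalt.zu.bidb.tlqkg.
The second /l/ is in the onset of syllable 4 (/tlqkg/).

4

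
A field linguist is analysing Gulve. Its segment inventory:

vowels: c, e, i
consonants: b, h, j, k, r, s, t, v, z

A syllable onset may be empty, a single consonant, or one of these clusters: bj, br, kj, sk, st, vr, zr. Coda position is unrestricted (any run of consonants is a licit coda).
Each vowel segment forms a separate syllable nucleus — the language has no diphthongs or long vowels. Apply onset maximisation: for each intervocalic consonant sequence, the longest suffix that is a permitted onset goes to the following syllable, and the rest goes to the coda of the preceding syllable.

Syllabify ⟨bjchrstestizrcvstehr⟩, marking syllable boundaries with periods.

bjchr.ste.sti.zrcv.stehr

The vowels are c, e, i, c, e — 5 nuclei, so 5 syllables.
/c…e/ gap (V1→V2): cluster /hrst/ — the longest permitted-onset suffix is /st/; onset = /st/, preceding coda = /hr/.
/e…i/ gap (V2→V3): cluster /st/ — /st/ is itself a permitted onset, so the whole cluster goes right; preceding coda = ∅.
/i…c/ gap (V3→V4): cluster /zr/ — /zr/ is itself a permitted onset, so the whole cluster goes right; preceding coda = ∅.
/c…e/ gap (V4→V5): /vst/ splits as /v/ + /st/ (/st/ is the longest suffix that is a licit onset).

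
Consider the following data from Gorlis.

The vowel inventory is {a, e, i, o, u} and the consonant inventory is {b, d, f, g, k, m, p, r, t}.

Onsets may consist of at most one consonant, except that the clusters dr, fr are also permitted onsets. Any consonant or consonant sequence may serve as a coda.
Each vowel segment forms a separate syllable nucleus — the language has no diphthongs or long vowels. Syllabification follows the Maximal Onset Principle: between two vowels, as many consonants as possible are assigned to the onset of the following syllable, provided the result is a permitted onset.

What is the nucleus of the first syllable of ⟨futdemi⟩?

Vowels present: u, e, i; each is a nucleus, giving 3 syllables.
The first nucleus (vowel 1 from the left) is /u/.

u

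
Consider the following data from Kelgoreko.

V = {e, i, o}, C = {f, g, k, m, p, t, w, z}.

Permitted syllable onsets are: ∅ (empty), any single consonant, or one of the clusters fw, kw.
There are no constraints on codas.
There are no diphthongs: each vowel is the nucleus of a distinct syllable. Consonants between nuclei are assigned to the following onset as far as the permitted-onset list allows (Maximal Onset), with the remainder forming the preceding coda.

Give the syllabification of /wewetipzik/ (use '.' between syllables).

we.we.tip.zik

The vowels are e, e, i, i — 4 nuclei, so 4 syllables.
V1 /e/ – V2 /e/: /w/ → onset of the next syllable (single consonants are always licit onsets).
V2 /e/ – V3 /i/: just /t/ — single C goes to the following onset.
V3 /i/ – V4 /i/: /pz/ splits as /p/ + /z/ (/z/ is the longest suffix that is a licit onset).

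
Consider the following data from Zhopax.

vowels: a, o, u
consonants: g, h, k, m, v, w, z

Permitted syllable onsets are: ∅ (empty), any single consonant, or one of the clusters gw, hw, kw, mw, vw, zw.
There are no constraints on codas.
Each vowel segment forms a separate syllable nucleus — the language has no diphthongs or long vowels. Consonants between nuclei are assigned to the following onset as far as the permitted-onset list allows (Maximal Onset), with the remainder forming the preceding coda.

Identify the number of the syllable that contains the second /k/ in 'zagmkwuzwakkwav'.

3

Vowels present: a, u, a, a; each is a nucleus, giving 4 syllables.
σ1/σ2 boundary: /gmkw/; trying suffixes from longest down, /kw/ is the first permitted one, so coda /gm/ | onset /kw/.
σ2/σ3 boundary: cluster /zw/ — /zw/ is itself a permitted onset, so the whole cluster goes right; preceding coda = ∅.
σ3/σ4 boundary: /kkw/ splits as /k/ + /kw/ (/kw/ is the longest suffix that is a licit onset).
So the parse is zagm.kwu.zwak.kwav.
The second /k/ is in the coda of syllable 3 (/zwak/).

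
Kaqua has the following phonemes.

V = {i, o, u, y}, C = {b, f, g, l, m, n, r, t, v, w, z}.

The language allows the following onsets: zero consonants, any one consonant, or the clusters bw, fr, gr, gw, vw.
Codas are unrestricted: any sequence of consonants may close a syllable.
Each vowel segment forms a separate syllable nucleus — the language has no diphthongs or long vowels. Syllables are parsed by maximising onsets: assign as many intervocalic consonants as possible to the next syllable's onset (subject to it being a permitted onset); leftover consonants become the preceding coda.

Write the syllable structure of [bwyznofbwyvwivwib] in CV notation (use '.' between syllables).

CCVC.CVC.CCV.CCV.CCVC

The vowels are y, o, y, i, i — 5 nuclei, so 5 syllables.
Between /y/ (V1) and /o/ (V2): /zn/; trying suffixes from longest down, /n/ is the first permitted one, so coda /z/ | onset /n/.
Between /o/ (V2) and /y/ (V3): /fbw/; trying suffixes from longest down, /bw/ is the first permitted one, so coda /f/ | onset /bw/.
Between /y/ (V3) and /i/ (V4): cluster /vw/ — /vw/ is itself a permitted onset, so the whole cluster goes right; preceding coda = ∅.
Between /i/ (V4) and /i/ (V5): /vw/ is a licit onset in full, so it all attaches to the next syllable.
Syllabification: bwyz.nof.bwy.vwi.vwib.
Mapping each syllable to C/V: /bwyz/ → CCVC, /nof/ → CVC, /bwy/ → CCV, /vwi/ → CCV, /vwib/ → CCVC.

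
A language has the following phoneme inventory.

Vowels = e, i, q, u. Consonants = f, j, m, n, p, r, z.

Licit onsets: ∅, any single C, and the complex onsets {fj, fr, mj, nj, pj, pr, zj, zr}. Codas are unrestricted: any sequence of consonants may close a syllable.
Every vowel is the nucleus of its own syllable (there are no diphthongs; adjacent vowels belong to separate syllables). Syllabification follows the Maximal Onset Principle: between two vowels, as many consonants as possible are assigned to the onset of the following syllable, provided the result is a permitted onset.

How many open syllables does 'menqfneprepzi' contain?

3

The vowels are e, q, e, e, i — 5 nuclei, so 5 syllables.
/e…q/ gap (V1→V2): /n/ is a single consonant, so it becomes the next onset.
/q…e/ gap (V2→V3): /fn/ — longest licit onset from the right is /n/, leaving /f/ as coda.
/e…e/ gap (V3→V4): /pr/ is a licit onset in full, so it all attaches to the next syllable.
/e…i/ gap (V4→V5): /pz/; trying suffixes from longest down, /z/ is the first permitted one, so coda /p/ | onset /z/.
So the parse is me.nqf.ne.prep.zi.
Classifying each syllable: /me/ (open), /nqf/ (closed), /ne/ (open), /prep/ (closed), /zi/ (open).
Open syllables: 3.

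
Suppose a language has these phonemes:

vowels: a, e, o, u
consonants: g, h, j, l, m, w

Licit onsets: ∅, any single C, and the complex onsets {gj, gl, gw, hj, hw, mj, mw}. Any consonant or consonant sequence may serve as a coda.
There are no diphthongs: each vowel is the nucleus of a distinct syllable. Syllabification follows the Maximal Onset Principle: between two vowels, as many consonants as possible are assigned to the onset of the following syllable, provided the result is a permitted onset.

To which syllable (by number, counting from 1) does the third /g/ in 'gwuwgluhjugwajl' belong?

4

Nuclei (vowels): u, u, u, a → 4 syllables.
σ1/σ2 boundary: /wgl/; trying suffixes from longest down, /gl/ is the first permitted one, so coda /w/ | onset /gl/.
σ2/σ3 boundary: /hj/ is a licit onset in full, so it all attaches to the next syllable.
σ3/σ4 boundary: /gw/ — entire cluster is a permitted onset → onset /gw/, coda ∅.
Result: gwuw.glu.hju.gwajl.
The third /g/ is in the onset of syllable 4 (/gwajl/).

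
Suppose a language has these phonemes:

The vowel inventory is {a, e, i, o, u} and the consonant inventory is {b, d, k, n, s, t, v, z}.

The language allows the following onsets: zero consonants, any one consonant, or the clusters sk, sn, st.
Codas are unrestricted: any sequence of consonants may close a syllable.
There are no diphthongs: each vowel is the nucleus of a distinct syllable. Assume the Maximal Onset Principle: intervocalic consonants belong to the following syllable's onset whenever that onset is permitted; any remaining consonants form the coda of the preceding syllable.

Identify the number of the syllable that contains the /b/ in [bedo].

1

The vowels are e, o — 2 nuclei, so 2 syllables.
/e…o/ gap (V1→V2): /d/ is a single consonant, so it becomes the next onset.
Result: be.do.
The /b/ is in the onset of syllable 1 (/be/).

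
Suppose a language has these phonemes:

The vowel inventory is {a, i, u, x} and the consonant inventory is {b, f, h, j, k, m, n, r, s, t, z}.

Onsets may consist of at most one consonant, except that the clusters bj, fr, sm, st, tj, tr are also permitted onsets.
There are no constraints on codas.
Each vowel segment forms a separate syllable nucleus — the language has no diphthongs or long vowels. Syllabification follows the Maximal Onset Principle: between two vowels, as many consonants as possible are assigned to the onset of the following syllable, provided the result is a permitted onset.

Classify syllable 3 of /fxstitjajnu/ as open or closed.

Nuclei (vowels): x, i, a, u → 4 syllables.
σ1/σ2 boundary: /st/ — entire cluster is a permitted onset → onset /st/, coda ∅.
σ2/σ3 boundary: /tj/ is a licit onset in full, so it all attaches to the next syllable.
σ3/σ4 boundary: cluster /jn/ — the longest permitted-onset suffix is /n/; onset = /n/, preceding coda = /j/.
Result: fx.sti.tjaj.nu.
Syllable 3 is /tjaj/ with coda /j/, so it is closed.

closed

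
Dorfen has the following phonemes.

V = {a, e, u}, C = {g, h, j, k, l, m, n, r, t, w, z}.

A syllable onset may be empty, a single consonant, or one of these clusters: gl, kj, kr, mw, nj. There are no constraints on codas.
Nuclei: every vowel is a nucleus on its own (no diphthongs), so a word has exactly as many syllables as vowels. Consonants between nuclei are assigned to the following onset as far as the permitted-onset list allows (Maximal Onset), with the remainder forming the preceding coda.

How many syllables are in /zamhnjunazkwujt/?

The vowels are a, u, a, u — 4 nuclei, so 4 syllables.

4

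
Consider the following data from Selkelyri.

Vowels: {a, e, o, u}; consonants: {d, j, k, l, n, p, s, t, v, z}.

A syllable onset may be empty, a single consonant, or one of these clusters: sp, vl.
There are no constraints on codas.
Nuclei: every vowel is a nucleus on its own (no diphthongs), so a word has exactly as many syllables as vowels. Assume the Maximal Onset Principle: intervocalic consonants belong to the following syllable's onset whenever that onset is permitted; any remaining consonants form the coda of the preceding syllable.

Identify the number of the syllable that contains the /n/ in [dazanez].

3

The vowels are a, a, e — 3 nuclei, so 3 syllables.
V1 /a/ – V2 /a/: /z/ → onset of the next syllable (single consonants are always licit onsets).
V2 /a/ – V3 /e/: /n/ → onset of the next syllable (single consonants are always licit onsets).
So the parse is da.za.nez.
The /n/ is in the onset of syllable 3 (/nez/).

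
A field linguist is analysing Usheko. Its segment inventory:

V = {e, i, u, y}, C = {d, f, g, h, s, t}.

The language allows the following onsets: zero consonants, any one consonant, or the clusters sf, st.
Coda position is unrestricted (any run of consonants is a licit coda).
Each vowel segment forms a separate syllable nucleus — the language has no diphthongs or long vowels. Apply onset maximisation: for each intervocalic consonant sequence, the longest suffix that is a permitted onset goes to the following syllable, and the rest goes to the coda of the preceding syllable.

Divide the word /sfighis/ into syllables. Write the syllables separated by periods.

sfig.his

Vowels present: i, i; each is a nucleus, giving 2 syllables.
Between /i/ (V1) and /i/ (V2): cluster /gh/ — the longest permitted-onset suffix is /h/; onset = /h/, preceding coda = /g/.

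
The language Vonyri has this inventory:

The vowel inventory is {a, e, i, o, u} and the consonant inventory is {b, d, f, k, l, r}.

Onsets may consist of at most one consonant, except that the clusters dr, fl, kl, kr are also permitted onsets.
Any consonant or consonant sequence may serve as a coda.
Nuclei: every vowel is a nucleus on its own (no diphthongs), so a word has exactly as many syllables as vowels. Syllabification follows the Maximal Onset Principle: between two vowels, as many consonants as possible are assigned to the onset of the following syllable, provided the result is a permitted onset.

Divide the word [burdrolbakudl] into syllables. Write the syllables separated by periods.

bur.drol.ba.kudl

Nuclei (vowels): u, o, a, u → 4 syllables.
/u…o/ gap (V1→V2): /rdr/ splits as /r/ + /dr/ (/dr/ is the longest suffix that is a licit onset).
/o…a/ gap (V2→V3): /lb/; trying suffixes from longest down, /b/ is the first permitted one, so coda /l/ | onset /b/.
/a…u/ gap (V3→V4): /k/ is a single consonant, so it becomes the next onset.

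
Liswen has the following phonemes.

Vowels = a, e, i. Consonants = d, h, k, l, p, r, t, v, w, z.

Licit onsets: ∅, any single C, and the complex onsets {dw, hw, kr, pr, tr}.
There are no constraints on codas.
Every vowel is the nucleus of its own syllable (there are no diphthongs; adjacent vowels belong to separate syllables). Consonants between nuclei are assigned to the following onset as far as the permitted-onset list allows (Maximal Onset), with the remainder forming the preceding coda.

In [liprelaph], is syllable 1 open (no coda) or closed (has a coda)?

Nuclei (vowels): i, e, a → 3 syllables.
Between /i/ (V1) and /e/ (V2): /pr/ is a licit onset in full, so it all attaches to the next syllable.
Between /e/ (V2) and /a/ (V3): /l/ → onset of the next syllable (single consonants are always licit onsets).
So the parse is li.pre.laph.
Syllable 1 is /li/; it ends in its nucleus with no coda, so it is open.

open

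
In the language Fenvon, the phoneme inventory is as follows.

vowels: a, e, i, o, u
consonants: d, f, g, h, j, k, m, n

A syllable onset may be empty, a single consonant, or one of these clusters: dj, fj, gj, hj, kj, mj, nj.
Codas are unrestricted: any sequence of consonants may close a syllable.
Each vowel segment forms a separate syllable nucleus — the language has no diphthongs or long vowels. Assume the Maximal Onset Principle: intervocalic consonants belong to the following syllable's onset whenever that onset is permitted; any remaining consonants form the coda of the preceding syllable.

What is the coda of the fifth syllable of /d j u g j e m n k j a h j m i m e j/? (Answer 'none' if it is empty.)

j

The vowels are u, e, a, i, e — 5 nuclei, so 5 syllables.
/u…e/ gap (V1→V2): /gj/ — entire cluster is a permitted onset → onset /gj/, coda ∅.
/e…a/ gap (V2→V3): cluster /mnkj/ — the longest permitted-onset suffix is /kj/; onset = /kj/, preceding coda = /mn/.
/a…i/ gap (V3→V4): cluster /hjm/ — the longest permitted-onset suffix is /m/; onset = /m/, preceding coda = /hj/.
/i…e/ gap (V4→V5): /m/ → onset of the next syllable (single consonants are always licit onsets).
So the parse is dju.gjemn.kjahj.mi.mej.
Syllable 5 is /mej/: onset /m/, nucleus /e/, coda /j/.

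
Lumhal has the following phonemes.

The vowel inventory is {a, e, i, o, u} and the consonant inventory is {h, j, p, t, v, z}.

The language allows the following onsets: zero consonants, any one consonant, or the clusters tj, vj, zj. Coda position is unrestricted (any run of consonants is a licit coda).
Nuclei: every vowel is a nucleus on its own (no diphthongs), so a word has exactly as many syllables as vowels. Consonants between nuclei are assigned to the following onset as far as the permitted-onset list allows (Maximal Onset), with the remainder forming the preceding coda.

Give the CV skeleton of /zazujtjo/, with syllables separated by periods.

Vowels present: a, u, o; each is a nucleus, giving 3 syllables.
σ1/σ2 boundary: /z/ is a single consonant, so it becomes the next onset.
σ2/σ3 boundary: cluster /jtj/ — the longest permitted-onset suffix is /tj/; onset = /tj/, preceding coda = /j/.
Putting it together: za.zuj.tjo.
Mapping each syllable to C/V: /za/ → CV, /zuj/ → CVC, /tjo/ → CCV.

CV.CVC.CCV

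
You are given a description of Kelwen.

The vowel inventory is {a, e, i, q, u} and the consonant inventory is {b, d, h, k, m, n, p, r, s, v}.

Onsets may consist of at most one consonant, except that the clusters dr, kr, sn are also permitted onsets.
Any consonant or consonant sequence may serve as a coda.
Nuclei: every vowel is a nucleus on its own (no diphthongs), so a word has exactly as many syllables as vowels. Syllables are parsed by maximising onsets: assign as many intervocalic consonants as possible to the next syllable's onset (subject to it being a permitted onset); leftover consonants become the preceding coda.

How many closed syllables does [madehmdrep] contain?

2

The vowels are a, e, e — 3 nuclei, so 3 syllables.
V1 /a/ – V2 /e/: /d/ → onset of the next syllable (single consonants are always licit onsets).
V2 /e/ – V3 /e/: /hmdr/ — longest licit onset from the right is /dr/, leaving /hm/ as coda.
Syllabification: ma.dehm.drep.
Classifying each syllable: /ma/ (open), /dehm/ (closed), /drep/ (closed).
Closed syllables: 2.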